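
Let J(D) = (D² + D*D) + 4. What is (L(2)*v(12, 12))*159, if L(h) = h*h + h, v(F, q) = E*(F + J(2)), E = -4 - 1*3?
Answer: -160272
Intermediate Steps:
E = -7 (E = -4 - 3 = -7)
J(D) = 4 + 2*D² (J(D) = (D² + D²) + 4 = 2*D² + 4 = 4 + 2*D²)
v(F, q) = -84 - 7*F (v(F, q) = -7*(F + (4 + 2*2²)) = -7*(F + (4 + 2*4)) = -7*(F + (4 + 8)) = -7*(F + 12) = -7*(12 + F) = -84 - 7*F)
L(h) = h + h² (L(h) = h² + h = h + h²)
(L(2)*v(12, 12))*159 = ((2*(1 + 2))*(-84 - 7*12))*159 = ((2*3)*(-84 - 84))*159 = (6*(-168))*159 = -1008*159 = -160272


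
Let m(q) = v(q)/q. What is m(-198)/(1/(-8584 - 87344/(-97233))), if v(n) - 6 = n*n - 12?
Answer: 5452185236024/3208689 ≈ 1.6992e+6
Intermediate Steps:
v(n) = -6 + n² (v(n) = 6 + (n*n - 12) = 6 + (n² - 12) = 6 + (-12 + n²) = -6 + n²)
m(q) = (-6 + q²)/q
m(-198)/(1/(-8584 - 87344/(-97233))) = (-198 - 6/(-198))/(1/(-8584 - 87344/(-97233))) = (-198 - 6*(-1/198))/(1/(-8584 - 87344*(-1/97233))) = (-198 + 1/33)/(1/(-8584 + 87344/97233)) = -6533/(33*(1/(-834560728/97233))) = -6533/(33*(-97233/834560728)) = -6533/33*(-834560728/97233) = 5452185236024/3208689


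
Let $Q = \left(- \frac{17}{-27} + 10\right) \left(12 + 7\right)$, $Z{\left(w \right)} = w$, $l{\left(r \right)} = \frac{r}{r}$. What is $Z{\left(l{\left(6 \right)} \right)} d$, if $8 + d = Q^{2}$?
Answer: $\frac{29729377}{729} \approx 40781.0$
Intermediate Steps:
$l{\left(r \right)} = 1$
$Q = \frac{5453}{27}$ ($Q = \left(\left(-17\right) \left(- \frac{1}{27}\right) + 10\right) 19 = \left(\frac{17}{27} + 10\right) 19 = \frac{287}{27} \cdot 19 = \frac{5453}{27} \approx 201.96$)
$d = \frac{29729377}{729}$ ($d = -8 + \left(\frac{5453}{27}\right)^{2} = -8 + \frac{29735209}{729} = \frac{29729377}{729} \approx 40781.0$)
$Z{\left(l{\left(6 \right)} \right)} d = 1 \cdot \frac{29729377}{729} = \frac{29729377}{729}$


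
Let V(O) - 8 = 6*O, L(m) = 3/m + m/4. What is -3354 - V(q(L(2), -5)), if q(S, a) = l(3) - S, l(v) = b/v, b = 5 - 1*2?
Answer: -3356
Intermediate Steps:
b = 3 (b = 5 - 2 = 3)
L(m) = 3/m + m/4 (L(m) = 3/m + m*(¼) = 3/m + m/4)
l(v) = 3/v
q(S, a) = 1 - S (q(S, a) = 3/3 - S = 3*(⅓) - S = 1 - S)
V(O) = 8 + 6*O
-3354 - V(q(L(2), -5)) = -3354 - (8 + 6*(1 - (3/2 + (¼)*2))) = -3354 - (8 + 6*(1 - (3*(½) + ½))) = -3354 - (8 + 6*(1 - (3/2 + ½))) = -3354 - (8 + 6*(1 - 1*2)) = -3354 - (8 + 6*(1 - 2)) = -3354 - (8 + 6*(-1)) = -3354 - (8 - 6) = -3354 - 1*2 = -3354 - 2 = -3356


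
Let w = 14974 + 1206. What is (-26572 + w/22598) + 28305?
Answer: 19589257/11299 ≈ 1733.7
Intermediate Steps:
w = 16180
(-26572 + w/22598) + 28305 = (-26572 + 16180/22598) + 28305 = (-26572 + 16180*(1/22598)) + 28305 = (-26572 + 8090/11299) + 28305 = -300228938/11299 + 28305 = 19589257/11299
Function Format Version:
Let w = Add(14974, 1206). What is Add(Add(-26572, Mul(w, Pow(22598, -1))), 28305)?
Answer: Rational(19589257, 11299) ≈ 1733.7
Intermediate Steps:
w = 16180
Add(Add(-26572, Mul(w, Pow(22598, -1))), 28305) = Add(Add(-26572, Mul(16180, Pow(22598, -1))), 28305) = Add(Add(-26572, Mul(16180, Rational(1, 22598))), 28305) = Add(Add(-26572, Rational(8090, 11299)), 28305) = Add(Rational(-300228938, 11299), 28305) = Rational(19589257, 11299)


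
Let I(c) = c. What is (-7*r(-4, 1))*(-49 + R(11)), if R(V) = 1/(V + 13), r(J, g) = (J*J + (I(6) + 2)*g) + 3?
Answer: 74025/8 ≈ 9253.1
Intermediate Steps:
r(J, g) = 3 + J² + 8*g (r(J, g) = (J*J + (6 + 2)*g) + 3 = (J² + 8*g) + 3 = 3 + J² + 8*g)
R(V) = 1/(13 + V)
(-7*r(-4, 1))*(-49 + R(11)) = (-7*(3 + (-4)² + 8*1))*(-49 + 1/(13 + 11)) = (-7*(3 + 16 + 8))*(-49 + 1/24) = (-7*27)*(-49 + 1/24) = -189*(-1175/24) = 74025/8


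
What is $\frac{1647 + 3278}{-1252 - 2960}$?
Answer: $- \frac{4925}{4212} \approx -1.1693$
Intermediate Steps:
$\frac{1647 + 3278}{-1252 - 2960} = \frac{4925}{-1252 - 2960} = \frac{4925}{-4212} = 4925 \left(- \frac{1}{4212}\right) = - \frac{4925}{4212}$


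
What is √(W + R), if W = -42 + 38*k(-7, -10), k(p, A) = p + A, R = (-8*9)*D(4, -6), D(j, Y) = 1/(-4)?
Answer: I*√670 ≈ 25.884*I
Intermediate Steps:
D(j, Y) = -¼ (D(j, Y) = 1*(-¼) = -¼)
R = 18 (R = -8*9*(-¼) = -72*(-¼) = 18)
k(p, A) = A + p
W = -688 (W = -42 + 38*(-10 - 7) = -42 + 38*(-17) = -42 - 646 = -688)
√(W + R) = √(-688 + 18) = √(-670) = I*√670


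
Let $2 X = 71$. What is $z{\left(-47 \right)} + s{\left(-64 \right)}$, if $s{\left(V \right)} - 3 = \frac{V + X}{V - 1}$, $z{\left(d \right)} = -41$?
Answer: $- \frac{4883}{130} \approx -37.562$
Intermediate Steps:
$X = \frac{71}{2}$ ($X = \frac{1}{2} \cdot 71 = \frac{71}{2} \approx 35.5$)
$s{\left(V \right)} = 3 + \frac{\frac{71}{2} + V}{-1 + V}$ ($s{\left(V \right)} = 3 + \frac{V + \frac{71}{2}}{V - 1} = 3 + \frac{\frac{71}{2} + V}{-1 + V}$)
$z{\left(-47 \right)} + s{\left(-64 \right)} = -41 + \frac{65 + 8 \left(-64\right)}{2 \left(-1 - 64\right)} = -41 + \frac{65 - 512}{2 \left(-65\right)} = -41 + \frac{1}{2} \left(- \frac{1}{65}\right) \left(-447\right) = -41 + \frac{447}{130} = - \frac{4883}{130}$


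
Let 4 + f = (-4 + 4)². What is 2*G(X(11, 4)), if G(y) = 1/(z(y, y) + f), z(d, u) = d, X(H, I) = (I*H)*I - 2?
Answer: 1/85 ≈ 0.011765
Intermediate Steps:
X(H, I) = -2 + H*I² (X(H, I) = (H*I)*I - 2 = H*I² - 2 = -2 + H*I²)
f = -4 (f = -4 + (-4 + 4)² = -4 + 0² = -4 + 0 = -4)
G(y) = 1/(-4 + y) (G(y) = 1/(y - 4) = 1/(-4 + y))
2*G(X(11, 4)) = 2/(-4 + (-2 + 11*4²)) = 2/(-4 + (-2 + 11*16)) = 2/(-4 + (-2 + 176)) = 2/(-4 + 174) = 2/170 = 2*(1/170) = 1/85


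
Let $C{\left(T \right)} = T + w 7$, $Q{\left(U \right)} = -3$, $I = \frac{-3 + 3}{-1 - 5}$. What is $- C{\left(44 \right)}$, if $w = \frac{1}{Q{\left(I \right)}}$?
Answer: $- \frac{125}{3} \approx -41.667$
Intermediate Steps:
$I = 0$ ($I = \frac{0}{-6} = 0 \left(- \frac{1}{6}\right) = 0$)
$w = - \frac{1}{3}$ ($w = \frac{1}{-3} = - \frac{1}{3} \approx -0.33333$)
$C{\left(T \right)} = - \frac{7}{3} + T$ ($C{\left(T \right)} = T - \frac{7}{3} = - \frac{7}{3} + T$)
$- C{\left(44 \right)} = - (- \frac{7}{3} + 44) = \left(-1\right) \frac{125}{3} = - \frac{125}{3}$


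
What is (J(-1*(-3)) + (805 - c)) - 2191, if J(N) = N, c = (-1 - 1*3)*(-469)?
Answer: -3259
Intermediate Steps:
c = 1876 (c = (-1 - 3)*(-469) = -4*(-469) = 1876)
(J(-1*(-3)) + (805 - c)) - 2191 = (-1*(-3) + (805 - 1*1876)) - 2191 = (3 + (805 - 1876)) - 2191 = (3 - 1071) - 2191 = -1068 - 2191 = -3259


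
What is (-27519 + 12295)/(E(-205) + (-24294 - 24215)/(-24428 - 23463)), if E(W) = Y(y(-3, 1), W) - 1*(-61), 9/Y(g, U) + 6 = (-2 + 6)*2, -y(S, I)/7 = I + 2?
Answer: -1458185168/6370739 ≈ -228.89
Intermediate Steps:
y(S, I) = -14 - 7*I (y(S, I) = -7*(I + 2) = -7*(2 + I) = -14 - 7*I)
Y(g, U) = 9/2 (Y(g, U) = 9/(-6 + (-2 + 6)*2) = 9/(-6 + 4*2) = 9/(-6 + 8) = 9/2)
E(W) = 131/2 (E(W) = 9/2 - 1*(-61) = 9/2 + 61 = 131/2)
(-27519 + 12295)/(E(-205) + (-24294 - 24215)/(-24428 - 23463)) = (-27519 + 12295)/(131/2 + (-24294 - 24215)/(-24428 - 23463)) = -15224/(131/2 - 48509/(-47891)) = -15224/(131/2 - 48509*(-1/47891)) = -15224/(131/2 + 48509/47891) = -15224/6370739/95782 = -15224*95782/6370739 = -1458185168/6370739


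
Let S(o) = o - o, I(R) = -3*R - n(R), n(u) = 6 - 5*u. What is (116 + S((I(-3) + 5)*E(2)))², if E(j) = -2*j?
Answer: 13456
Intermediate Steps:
I(R) = -6 + 2*R (I(R) = -3*R - (6 - 5*R) = -3*R + (-6 + 5*R) = -6 + 2*R)
S(o) = 0
(116 + S((I(-3) + 5)*E(2)))² = (116 + 0)² = 116² = 13456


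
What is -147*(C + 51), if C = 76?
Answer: -18669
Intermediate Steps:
-147*(C + 51) = -147*(76 + 51) = -147*127 = -18669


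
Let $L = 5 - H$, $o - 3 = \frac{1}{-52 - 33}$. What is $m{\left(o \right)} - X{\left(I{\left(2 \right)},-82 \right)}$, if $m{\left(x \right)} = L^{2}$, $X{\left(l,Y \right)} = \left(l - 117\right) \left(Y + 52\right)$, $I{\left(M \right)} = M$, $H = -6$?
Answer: $-3329$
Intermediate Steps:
$o = \frac{254}{85}$ ($o = 3 + \frac{1}{-52 - 33} = 3 + \frac{1}{-85} = 3 - \frac{1}{85} = \frac{254}{85} \approx 2.9882$)
$X{\left(l,Y \right)} = \left(-117 + l\right) \left(52 + Y\right)$
$L = 11$ ($L = 5 - -6 = 5 + 6 = 11$)
$m{\left(x \right)} = 121$ ($m{\left(x \right)} = 11^{2} = 121$)
$m{\left(o \right)} - X{\left(I{\left(2 \right)},-82 \right)} = 121 - \left(-6084 - -9594 + 52 \cdot 2 - 164\right) = 121 - \left(-6084 + 9594 + 104 - 164\right) = 121 - 3450 = -3329$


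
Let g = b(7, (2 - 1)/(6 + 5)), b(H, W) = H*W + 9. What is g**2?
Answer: 11236/121 ≈ 92.859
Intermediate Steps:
b(H, W) = 9 + H*W
g = 106/11 (g = 9 + 7*((2 - 1)/(6 + 5)) = 9 + 7*(1/11) = 9 + 7/11 = 106/11 ≈ 9.6364)
g**2 = (106/11)**2 = 11236/121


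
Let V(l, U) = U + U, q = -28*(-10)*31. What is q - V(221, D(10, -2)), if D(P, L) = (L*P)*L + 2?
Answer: 8596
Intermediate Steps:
q = 8680 (q = 280*31 = 8680)
D(P, L) = 2 + P*L² (D(P, L) = P*L² + 2 = 2 + P*L²)
V(l, U) = 2*U
q - V(221, D(10, -2)) = 8680 - 2*(2 + 10*(-2)²) = 8680 - 2*(2 + 10*4) = 8680 - 2*(2 + 40) = 8680 - 2*42 = 8680 - 1*84 = 8680 - 84 = 8596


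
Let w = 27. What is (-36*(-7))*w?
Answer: 6804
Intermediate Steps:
(-36*(-7))*w = -36*(-7)*27 = 252*27 = 6804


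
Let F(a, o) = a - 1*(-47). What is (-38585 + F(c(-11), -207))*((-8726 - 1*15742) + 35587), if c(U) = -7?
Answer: -428581855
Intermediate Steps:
F(a, o) = 47 + a (F(a, o) = a + 47 = 47 + a)
(-38585 + F(c(-11), -207))*((-8726 - 1*15742) + 35587) = (-38585 + (47 - 7))*((-8726 - 1*15742) + 35587) = (-38585 + 40)*((-8726 - 15742) + 35587) = -38545*(-24468 + 35587) = -38545*11119 = -428581855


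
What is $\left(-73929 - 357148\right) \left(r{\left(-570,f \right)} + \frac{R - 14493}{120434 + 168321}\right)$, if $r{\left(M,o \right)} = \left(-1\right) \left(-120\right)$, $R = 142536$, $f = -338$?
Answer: $- \frac{14992273088511}{288755} \approx -5.192 \cdot 10^{7}$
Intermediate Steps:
$r{\left(M,o \right)} = 120$
$\left(-73929 - 357148\right) \left(r{\left(-570,f \right)} + \frac{R - 14493}{120434 + 168321}\right) = \left(-73929 - 357148\right) \left(120 + \frac{142536 - 14493}{120434 + 168321}\right) = - 431077 \left(120 + \frac{128043}{288755}\right) = \left(-431077\right) \frac{34778643}{288755} = - \frac{14992273088511}{288755}$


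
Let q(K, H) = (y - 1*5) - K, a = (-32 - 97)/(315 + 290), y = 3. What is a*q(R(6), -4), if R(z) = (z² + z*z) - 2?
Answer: 9288/605 ≈ 15.352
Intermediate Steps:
a = -129/605 ≈ -0.21322
R(z) = -2 + 2*z² (R(z) = (z² + z²) - 2 = 2*z² - 2 = -2 + 2*z²)
q(K, H) = -2 - K (q(K, H) = (3 - 1*5) - K = (3 - 5) - K = -2 - K)
a*q(R(6), -4) = -129*(-2 - (-2 + 2*6²))/605 = -129*(-2 - (-2 + 2*36))/605 = -129*(-2 - (-2 + 72))/605 = -129*(-2 - 1*70)/605 = -129*(-2 - 70)/605 = -129/605*(-72) = 9288/605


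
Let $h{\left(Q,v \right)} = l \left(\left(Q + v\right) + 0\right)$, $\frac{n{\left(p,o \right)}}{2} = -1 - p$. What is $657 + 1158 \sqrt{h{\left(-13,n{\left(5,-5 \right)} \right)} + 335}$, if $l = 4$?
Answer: $657 + 1158 \sqrt{235} \approx 18409.0$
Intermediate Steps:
$n{\left(p,o \right)} = -2 - 2 p$ ($n{\left(p,o \right)} = 2 \left(-1 - p\right) = -2 - 2 p$)
$h{\left(Q,v \right)} = 4 Q + 4 v$ ($h{\left(Q,v \right)} = 4 \left(\left(Q + v\right) + 0\right) = 4 \left(Q + v\right) = 4 Q + 4 v$)
$657 + 1158 \sqrt{h{\left(-13,n{\left(5,-5 \right)} \right)} + 335} = 657 + 1158 \sqrt{\left(4 \left(-13\right) + 4 \left(-2 - 10\right)\right) + 335} = 657 + 1158 \sqrt{\left(-52 + 4 \left(-2 - 10\right)\right) + 335} = 657 + 1158 \sqrt{\left(-52 + 4 \left(-12\right)\right) + 335} = 657 + 1158 \sqrt{\left(-52 - 48\right) + 335} = 657 + 1158 \sqrt{-100 + 335} = 657 + 1158 \sqrt{235}$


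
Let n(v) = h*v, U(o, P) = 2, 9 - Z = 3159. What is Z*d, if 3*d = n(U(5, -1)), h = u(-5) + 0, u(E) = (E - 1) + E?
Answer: 23100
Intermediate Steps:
Z = -3150 (Z = 9 - 1*3159 = 9 - 3159 = -3150)
u(E) = -1 + 2*E (u(E) = (-1 + E) + E = -1 + 2*E)
h = -11 (h = (-1 + 2*(-5)) + 0 = (-1 - 10) + 0 = -11 + 0 = -11)
n(v) = -11*v
d = -22/3 (d = (-11*2)/3 = (⅓)*(-22) = -22/3 ≈ -7.3333)
Z*d = -3150*(-22/3) = 23100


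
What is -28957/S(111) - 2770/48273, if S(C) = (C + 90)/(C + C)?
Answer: -103440438904/3234291 ≈ -31982.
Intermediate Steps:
S(C) = (90 + C)/(2*C) (S(C) = (90 + C)/((2*C)) = (90 + C)*(1/(2*C)) = (90 + C)/(2*C))
-28957/S(111) - 2770/48273 = -28957*222/(90 + 111) - 2770/48273 = -28957/((1/2)*(1/111)*201) - 2770*1/48273 = -28957/67/74 - 2770/48273 = -28957*74/67 - 2770/48273 = -2142818/67 - 2770/48273 = -103440438904/3234291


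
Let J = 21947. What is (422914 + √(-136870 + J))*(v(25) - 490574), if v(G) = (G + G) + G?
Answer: -207438894086 - 490499*I*√114923 ≈ -2.0744e+11 - 1.6628e+8*I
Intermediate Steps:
v(G) = 3*G (v(G) = 2*G + G = 3*G)
(422914 + √(-136870 + J))*(v(25) - 490574) = (422914 + √(-136870 + 21947))*(3*25 - 490574) = (422914 + √(-114923))*(75 - 490574) = (422914 + I*√114923)*(-490499) = -207438894086 - 490499*I*√114923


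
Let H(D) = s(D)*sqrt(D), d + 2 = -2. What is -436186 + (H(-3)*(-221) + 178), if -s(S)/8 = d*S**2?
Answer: -436008 - 63648*I*sqrt(3) ≈ -4.3601e+5 - 1.1024e+5*I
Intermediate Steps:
d = -4 (d = -2 - 2 = -4)
s(S) = 32*S**2 (s(S) = -(-32)*S**2 = 32*S**2)
H(D) = 32*D**(5/2) (H(D) = (32*D**2)*sqrt(D) = 32*D**(5/2))
-436186 + (H(-3)*(-221) + 178) = -436186 + ((32*(-3)**(5/2))*(-221) + 178) = -436186 + ((32*(9*I*sqrt(3)))*(-221) + 178) = -436186 + ((288*I*sqrt(3))*(-221) + 178) = -436186 + (-63648*I*sqrt(3) + 178) = -436186 + (178 - 63648*I*sqrt(3)) = -436008 - 63648*I*sqrt(3)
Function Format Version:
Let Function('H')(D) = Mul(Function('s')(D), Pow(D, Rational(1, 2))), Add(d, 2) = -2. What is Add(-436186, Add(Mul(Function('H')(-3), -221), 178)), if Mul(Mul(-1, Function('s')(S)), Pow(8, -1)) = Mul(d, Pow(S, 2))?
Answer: Add(-436008, Mul(-63648, I, Pow(3, Rational(1, 2)))) ≈ Add(-4.3601e+5, Mul(-1.1024e+5, I))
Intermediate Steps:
d = -4 (d = Add(-2, -2) = -4)
Function('s')(S) = Mul(32, Pow(S, 2)) (Function('s')(S) = Mul(-8, Mul(-4, Pow(S, 2))) = Mul(32, Pow(S, 2)))
Function('H')(D) = Mul(32, Pow(D, Rational(5, 2))) (Function('H')(D) = Mul(Mul(32, Pow(D, 2)), Pow(D, Rational(1, 2))) = Mul(32, Pow(D, Rational(5, 2))))
Add(-436186, Add(Mul(Function('H')(-3), -221), 178)) = Add(-436186, Add(Mul(Mul(32, Pow(-3, Rational(5, 2))), -221), 178)) = Add(-436186, Add(Mul(Mul(32, Mul(9, I, Pow(3, Rational(1, 2)))), -221), 178)) = Add(-436186, Add(Mul(Mul(288, I, Pow(3, Rational(1, 2))), -221), 178)) = Add(-436186, Add(Mul(-63648, I, Pow(3, Rational(1, 2))), 178)) = Add(-436186, Add(178, Mul(-63648, I, Pow(3, Rational(1, 2))))) = Add(-436008, Mul(-63648, I, Pow(3, Rational(1, 2))))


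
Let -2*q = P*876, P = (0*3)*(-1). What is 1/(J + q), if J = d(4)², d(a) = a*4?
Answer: 1/256 ≈ 0.0039063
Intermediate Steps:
d(a) = 4*a
P = 0 (P = 0*(-1) = 0)
J = 256 (J = (4*4)² = 16² = 256)
q = 0 (q = -0*876 = -½*0 = 0)
1/(J + q) = 1/(256 + 0) = 1/256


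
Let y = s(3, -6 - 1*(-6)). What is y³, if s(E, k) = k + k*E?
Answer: 0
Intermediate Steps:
s(E, k) = k + E*k
y = 0 (y = (-6 - 1*(-6))*(1 + 3) = (-6 + 6)*4 = 0*4 = 0)
y³ = 0³ = 0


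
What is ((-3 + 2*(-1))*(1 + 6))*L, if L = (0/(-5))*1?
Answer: 0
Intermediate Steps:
L = 0 (L = (0*(-⅕))*1 = 0*1 = 0)
((-3 + 2*(-1))*(1 + 6))*L = ((-3 + 2*(-1))*(1 + 6))*0 = ((-3 - 2)*7)*0 = -5*7*0 = -35*0 = 0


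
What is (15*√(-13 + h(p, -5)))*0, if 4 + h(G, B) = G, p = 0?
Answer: 0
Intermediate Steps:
h(G, B) = -4 + G
(15*√(-13 + h(p, -5)))*0 = (15*√(-13 + (-4 + 0)))*0 = (15*√(-13 - 4))*0 = (15*√(-17))*0 = (15*(I*√17))*0 = (15*I*√17)*0 = 0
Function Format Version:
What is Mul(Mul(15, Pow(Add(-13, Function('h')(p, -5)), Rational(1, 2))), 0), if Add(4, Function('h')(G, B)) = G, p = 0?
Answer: 0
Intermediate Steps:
Function('h')(G, B) = Add(-4, G)
Mul(Mul(15, Pow(Add(-13, Function('h')(p, -5)), Rational(1, 2))), 0) = Mul(Mul(15, Pow(Add(-13, Add(-4, 0)), Rational(1, 2))), 0) = Mul(Mul(15, Pow(Add(-13, -4), Rational(1, 2))), 0) = Mul(Mul(15, Pow(-17, Rational(1, 2))), 0) = Mul(Mul(15, Mul(I, Pow(17, Rational(1, 2)))), 0) = Mul(Mul(15, I, Pow(17, Rational(1, 2))), 0) = 0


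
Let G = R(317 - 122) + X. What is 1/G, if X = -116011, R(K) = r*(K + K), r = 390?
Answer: 1/36089 ≈ 2.7709e-5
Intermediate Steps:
R(K) = 780*K (R(K) = 390*(K + K) = 390*(2*K) = 780*K)
G = 36089 (G = 780*(317 - 122) - 116011 = 780*195 - 116011 = 152100 - 116011 = 36089)
1/G = 1/36089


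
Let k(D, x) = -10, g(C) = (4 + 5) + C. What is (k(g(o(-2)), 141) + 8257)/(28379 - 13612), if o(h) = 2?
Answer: 8247/14767 ≈ 0.55847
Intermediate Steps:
g(C) = 9 + C
(k(g(o(-2)), 141) + 8257)/(28379 - 13612) = (-10 + 8257)/(28379 - 13612) = 8247/14767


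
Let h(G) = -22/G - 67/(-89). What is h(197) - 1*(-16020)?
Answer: 280889901/17533 ≈ 16021.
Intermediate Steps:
h(G) = 67/89 - 22/G (h(G) = -22/G - 67*(-1/89) = -22/G + 67/89 = 67/89 - 22/G)
h(197) - 1*(-16020) = (67/89 - 22/197) - 1*(-16020) = (67/89 - 22*1/197) + 16020 = (67/89 - 22/197) + 16020 = 11241/17533 + 16020 = 280889901/17533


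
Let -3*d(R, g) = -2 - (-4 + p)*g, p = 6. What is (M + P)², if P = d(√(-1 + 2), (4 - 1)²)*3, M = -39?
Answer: 361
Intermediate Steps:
d(R, g) = ⅔ + 2*g/3 (d(R, g) = -(-2 - (-4 + 6)*g)/3 = -(-2 - 2*g)/3 = ⅔ + 2*g/3)
P = 20 (P = (⅔ + 2*(4 - 1)²/3)*3 = (⅔ + (⅔)*3²)*3 = (⅔ + (⅔)*9)*3 = (⅔ + 6)*3 = (20/3)*3 = 20)
(M + P)² = (-39 + 20)² = (-19)² = 361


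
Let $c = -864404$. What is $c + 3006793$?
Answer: $2142389$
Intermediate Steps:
$c + 3006793 = -864404 + 3006793 = 2142389$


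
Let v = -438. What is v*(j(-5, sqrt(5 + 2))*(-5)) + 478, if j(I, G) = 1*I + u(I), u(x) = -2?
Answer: -14852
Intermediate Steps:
j(I, G) = -2 + I (j(I, G) = 1*I - 2 = I - 2 = -2 + I)
v*(j(-5, sqrt(5 + 2))*(-5)) + 478 = -438*(-2 - 5)*(-5) + 478 = -(-3066)*(-5) + 478 = -438*35 + 478 = -15330 + 478 = -14852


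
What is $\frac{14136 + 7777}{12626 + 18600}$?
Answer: $\frac{21913}{31226} \approx 0.70175$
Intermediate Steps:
$\frac{14136 + 7777}{12626 + 18600} = \frac{21913}{31226}$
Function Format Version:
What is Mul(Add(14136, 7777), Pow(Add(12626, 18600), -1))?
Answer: Rational(21913, 31226) ≈ 0.70175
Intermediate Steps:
Mul(Add(14136, 7777), Pow(Add(12626, 18600), -1)) = Mul(21913, Pow(31226, -1)) = Mul(21913, Rational(1, 31226)) = Rational(21913, 31226)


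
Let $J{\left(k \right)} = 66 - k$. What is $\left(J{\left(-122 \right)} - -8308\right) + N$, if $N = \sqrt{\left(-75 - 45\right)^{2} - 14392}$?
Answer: $8496 + 2 \sqrt{2} \approx 8498.8$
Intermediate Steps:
$N = 2 \sqrt{2}$ ($N = \sqrt{\left(-120\right)^{2} - 14392} = \sqrt{14400 - 14392} = \sqrt{8} = 2 \sqrt{2} \approx 2.8284$)
$\left(J{\left(-122 \right)} - -8308\right) + N = \left(\left(66 - -122\right) - -8308\right) + 2 \sqrt{2} = \left(\left(66 + 122\right) + 8308\right) + 2 \sqrt{2} = \left(188 + 8308\right) + 2 \sqrt{2} = 8496 + 2 \sqrt{2}$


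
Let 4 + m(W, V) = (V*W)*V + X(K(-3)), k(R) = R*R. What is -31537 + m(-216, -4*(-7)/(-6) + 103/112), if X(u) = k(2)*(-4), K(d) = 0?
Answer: -54236619/1568 ≈ -34590.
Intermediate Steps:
k(R) = R**2
X(u) = -16 (X(u) = 2**2*(-4) = 4*(-4) = -16)
m(W, V) = -20 + W*V**2 (m(W, V) = -4 + ((V*W)*V - 16) = -4 + (W*V**2 - 16) = -4 + (-16 + W*V**2) = -20 + W*V**2)
-31537 + m(-216, -4*(-7)/(-6) + 103/112) = -31537 + (-20 - 216*(-4*(-7)/(-6) + 103/112)**2) = -31537 + (-20 - 216*(28*(-1/6) + 103*(1/112))**2) = -31537 + (-20 - 216*(-14/3 + 103/112)**2) = -31537 + (-20 - 216*(-1259/336)**2) = -31537 + (-20 - 216*1585081/112896) = -31537 + (-20 - 4755243/1568) = -31537 - 4786603/1568 = -54236619/1568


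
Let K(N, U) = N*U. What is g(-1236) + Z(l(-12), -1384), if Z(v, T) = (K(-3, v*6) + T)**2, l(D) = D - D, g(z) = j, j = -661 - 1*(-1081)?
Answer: 1915876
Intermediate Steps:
j = 420 (j = -661 + 1081 = 420)
g(z) = 420
l(D) = 0
Z(v, T) = (T - 18*v)**2 (Z(v, T) = (-3*v*6 + T)**2 = (-18*v + T)**2 = (T - 18*v)**2)
g(-1236) + Z(l(-12), -1384) = 420 + (-1384 - 18*0)**2 = 420 + (-1384 + 0)**2 = 420 + (-1384)**2 = 420 + 1915456 = 1915876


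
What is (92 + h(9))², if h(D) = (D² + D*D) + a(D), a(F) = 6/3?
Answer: 65536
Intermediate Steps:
a(F) = 2 (a(F) = 6*(⅓) = 2)
h(D) = 2 + 2*D² (h(D) = (D² + D*D) + 2 = (D² + D²) + 2 = 2*D² + 2 = 2 + 2*D²)
(92 + h(9))² = (92 + (2 + 2*9²))² = (92 + (2 + 2*81))² = (92 + (2 + 162))² = (92 + 164)² = 256² = 65536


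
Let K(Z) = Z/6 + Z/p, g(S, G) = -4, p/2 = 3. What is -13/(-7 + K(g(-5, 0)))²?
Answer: -117/625 ≈ -0.18720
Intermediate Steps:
p = 6 (p = 2*3 = 6)
K(Z) = Z/3 (K(Z) = Z/6 + Z/6 = Z/3)
-13/(-7 + K(g(-5, 0)))² = -13/(-7 + (⅓)*(-4))² = -13/(-7 - 4/3)² = -13/((-25/3)²) = -13/625/9 = -13*9/625 = -117/625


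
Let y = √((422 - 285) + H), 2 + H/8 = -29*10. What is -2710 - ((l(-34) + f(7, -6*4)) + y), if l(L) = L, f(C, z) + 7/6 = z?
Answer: -15905/6 - I*√2199 ≈ -2650.8 - 46.893*I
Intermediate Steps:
H = -2336 (H = -16 + 8*(-29*10) = -16 + 8*(-290) = -16 - 2320 = -2336)
f(C, z) = -7/6 + z
y = I*√2199 (y = √((422 - 285) - 2336) = √(137 - 2336) = √(-2199) = I*√2199 ≈ 46.893*I)
-2710 - ((l(-34) + f(7, -6*4)) + y) = -2710 - ((-34 + (-7/6 - 6*4)) + I*√2199) = -2710 - ((-34 + (-7/6 - 24)) + I*√2199) = -2710 - ((-34 - 151/6) + I*√2199) = -2710 - (-355/6 + I*√2199) = -2710 + (355/6 - I*√2199) = -15905/6 - I*√2199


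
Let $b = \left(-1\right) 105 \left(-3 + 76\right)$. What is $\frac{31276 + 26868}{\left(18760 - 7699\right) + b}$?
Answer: $\frac{14536}{849} \approx 17.121$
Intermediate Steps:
$b = -7665$ ($b = \left(-105\right) 73 = -7665$)
$\frac{31276 + 26868}{\left(18760 - 7699\right) + b} = \frac{31276 + 26868}{\left(18760 - 7699\right) - 7665} = \frac{58144}{11061 - 7665} = \frac{58144}{3396} = 58144 \cdot \frac{1}{3396} = \frac{14536}{849}$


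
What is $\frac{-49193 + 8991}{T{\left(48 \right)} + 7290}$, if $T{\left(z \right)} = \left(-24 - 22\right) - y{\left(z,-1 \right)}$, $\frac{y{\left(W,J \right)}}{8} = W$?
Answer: $- \frac{20101}{3430} \approx -5.8604$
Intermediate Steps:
$y{\left(W,J \right)} = 8 W$
$T{\left(z \right)} = -46 - 8 z$ ($T{\left(z \right)} = \left(-24 - 22\right) - 8 z = -46 - 8 z$)
$\frac{-49193 + 8991}{T{\left(48 \right)} + 7290} = \frac{-49193 + 8991}{\left(-46 - 384\right) + 7290} = - \frac{40202}{\left(-46 - 384\right) + 7290} = - \frac{40202}{-430 + 7290} = - \frac{40202}{6860} = \left(-40202\right) \frac{1}{6860} = - \frac{20101}{3430}$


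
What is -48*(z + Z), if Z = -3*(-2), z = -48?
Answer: 2016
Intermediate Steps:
Z = 6
-48*(z + Z) = -48*(-48 + 6) = -48*(-42) = 2016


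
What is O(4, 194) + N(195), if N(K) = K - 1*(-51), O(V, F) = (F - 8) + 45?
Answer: 477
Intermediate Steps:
O(V, F) = 37 + F (O(V, F) = (-8 + F) + 45 = 37 + F)
N(K) = 51 + K (N(K) = K + 51 = 51 + K)
O(4, 194) + N(195) = (37 + 194) + (51 + 195) = 231 + 246 = 477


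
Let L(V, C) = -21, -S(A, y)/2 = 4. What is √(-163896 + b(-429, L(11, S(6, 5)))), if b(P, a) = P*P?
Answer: √20145 ≈ 141.93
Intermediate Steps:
S(A, y) = -8 (S(A, y) = -2*4 = -8)
b(P, a) = P²
√(-163896 + b(-429, L(11, S(6, 5)))) = √(-163896 + (-429)²) = √(-163896 + 184041) = √20145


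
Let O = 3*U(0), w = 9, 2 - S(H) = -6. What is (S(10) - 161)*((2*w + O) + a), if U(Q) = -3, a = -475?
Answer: 71298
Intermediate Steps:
S(H) = 8 (S(H) = 2 - 1*(-6) = 2 + 6 = 8)
O = -9 (O = 3*(-3) = -9)
(S(10) - 161)*((2*w + O) + a) = (8 - 161)*((2*9 - 9) - 475) = -153*((18 - 9) - 475) = -153*(9 - 475) = -153*(-466) = 71298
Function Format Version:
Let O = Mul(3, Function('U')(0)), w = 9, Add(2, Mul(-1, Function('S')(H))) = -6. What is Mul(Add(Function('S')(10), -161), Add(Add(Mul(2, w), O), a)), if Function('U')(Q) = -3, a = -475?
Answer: 71298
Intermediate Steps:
Function('S')(H) = 8 (Function('S')(H) = Add(2, Mul(-1, -6)) = Add(2, 6) = 8)
O = -9 (O = Mul(3, -3) = -9)
Mul(Add(Function('S')(10), -161), Add(Add(Mul(2, w), O), a)) = Mul(Add(8, -161), Add(Add(Mul(2, 9), -9), -475)) = Mul(-153, Add(Add(18, -9), -475)) = Mul(-153, Add(9, -475)) = Mul(-153, -466) = 71298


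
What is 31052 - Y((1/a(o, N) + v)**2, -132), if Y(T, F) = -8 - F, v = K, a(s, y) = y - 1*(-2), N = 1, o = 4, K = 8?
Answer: 30928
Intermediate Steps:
a(s, y) = 2 + y (a(s, y) = y + 2 = 2 + y)
v = 8
31052 - Y((1/a(o, N) + v)**2, -132) = 31052 - (-8 - 1*(-132)) = 31052 - (-8 + 132) = 31052 - 1*124 = 31052 - 124 = 30928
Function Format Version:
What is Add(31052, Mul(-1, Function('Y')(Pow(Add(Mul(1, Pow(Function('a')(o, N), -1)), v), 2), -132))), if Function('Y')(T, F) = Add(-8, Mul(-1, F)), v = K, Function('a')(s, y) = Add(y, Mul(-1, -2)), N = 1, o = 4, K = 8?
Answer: 30928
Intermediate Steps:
Function('a')(s, y) = Add(2, y) (Function('a')(s, y) = Add(y, 2) = Add(2, y))
v = 8
Add(31052, Mul(-1, Function('Y')(Pow(Add(Mul(1, Pow(Function('a')(o, N), -1)), v), 2), -132))) = Add(31052, Mul(-1, Add(-8, Mul(-1, -132)))) = Add(31052, Mul(-1, Add(-8, 132))) = Add(31052, Mul(-1, 124)) = Add(31052, -124) = 30928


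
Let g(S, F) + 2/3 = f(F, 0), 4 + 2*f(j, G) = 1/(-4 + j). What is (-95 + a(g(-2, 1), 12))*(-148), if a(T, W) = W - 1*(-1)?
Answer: 12136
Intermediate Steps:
f(j, G) = -2 + 1/(2*(-4 + j))
g(S, F) = -⅔ + (17 - 4*F)/(2*(-4 + F))
a(T, W) = 1 + W (a(T, W) = W + 1 = 1 + W)
(-95 + a(g(-2, 1), 12))*(-148) = (-95 + (1 + 12))*(-148) = (-95 + 13)*(-148) = -82*(-148) = 12136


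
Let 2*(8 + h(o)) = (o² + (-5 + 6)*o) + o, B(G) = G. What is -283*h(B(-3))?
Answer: 3679/2 ≈ 1839.5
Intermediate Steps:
h(o) = -8 + o + o²/2 (h(o) = -8 + ((o² + (-5 + 6)*o) + o)/2 = -8 + ((o² + 1*o) + o)/2 = -8 + ((o² + o) + o)/2 = -8 + ((o + o²) + o)/2 = -8 + (o² + 2*o)/2 = -8 + (o + o²/2) = -8 + o + o²/2)
-283*h(B(-3)) = -283*(-8 - 3 + (½)*(-3)²) = -283*(-8 - 3 + (½)*9) = -283*(-8 - 3 + 9/2) = -283*(-13/2) = 3679/2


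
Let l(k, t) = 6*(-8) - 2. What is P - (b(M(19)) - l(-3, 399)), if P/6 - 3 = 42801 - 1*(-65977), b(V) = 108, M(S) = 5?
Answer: 652528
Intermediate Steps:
l(k, t) = -50 (l(k, t) = -48 - 2 = -50)
P = 652686 (P = 18 + 6*(42801 - 1*(-65977)) = 18 + 6*(42801 + 65977) = 18 + 6*108778 = 18 + 652668 = 652686)
P - (b(M(19)) - l(-3, 399)) = 652686 - (108 - 1*(-50)) = 652686 - (108 + 50) = 652686 - 1*158 = 652686 - 158 = 652528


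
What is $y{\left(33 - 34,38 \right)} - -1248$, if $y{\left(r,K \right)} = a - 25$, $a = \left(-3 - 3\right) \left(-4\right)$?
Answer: $1247$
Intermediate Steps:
$a = 24$ ($a = \left(-6\right) \left(-4\right) = 24$)
$y{\left(r,K \right)} = -1$ ($y{\left(r,K \right)} = 24 - 25 = -1$)
$y{\left(33 - 34,38 \right)} - -1248 = -1 - -1248 = -1 + 1248 = 1247$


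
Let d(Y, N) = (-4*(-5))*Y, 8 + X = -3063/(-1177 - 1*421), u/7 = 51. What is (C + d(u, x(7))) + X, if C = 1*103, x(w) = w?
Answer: 11564593/1598 ≈ 7236.9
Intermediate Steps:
u = 357 (u = 7*51 = 357)
X = -9721/1598 (X = -8 - 3063/(-1177 - 1*421) = -8 - 3063/(-1177 - 421) = -8 - 3063/(-1598) = -8 - 3063*(-1/1598) = -8 + 3063/1598 = -9721/1598 ≈ -6.0832)
d(Y, N) = 20*Y
C = 103
(C + d(u, x(7))) + X = (103 + 20*357) - 9721/1598 = (103 + 7140) - 9721/1598 = 7243 - 9721/1598 = 11564593/1598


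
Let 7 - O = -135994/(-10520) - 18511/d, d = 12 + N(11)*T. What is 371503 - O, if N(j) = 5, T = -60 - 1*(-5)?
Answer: 1954507177/5260 ≈ 3.7158e+5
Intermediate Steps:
T = -55 (T = -60 + 5 = -55)
d = -263 (d = 12 + 5*(-55) = 12 - 275 = -263)
O = -401397/5260 (O = 7 - (-135994/(-10520) - 18511/(-263)) = 7 - (-135994*(-1/10520) - 18511*(-1/263)) = 7 - (67997/5260 + 18511/263) = 7 - 1*438217/5260 = 7 - 438217/5260 = -401397/5260 ≈ -76.311)
371503 - O = 371503 - 1*(-401397/5260) = 371503 + 401397/5260 = 1954507177/5260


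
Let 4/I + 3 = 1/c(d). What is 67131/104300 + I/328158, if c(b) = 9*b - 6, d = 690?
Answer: 68331637732613/106166075418900 ≈ 0.64363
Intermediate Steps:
c(b) = -6 + 9*b
I = -24816/18611 (I = 4/(-3 + 1/(-6 + 9*690)) = 4/(-3 + 1/(-6 + 6210)) = 4/(-3 + 1/6204) = 4/(-18611/6204) = 4*(-6204/18611) = -24816/18611 ≈ -1.3334)
67131/104300 + I/328158 = 67131/104300 - 24816/18611/328158 = 67131*(1/104300) - 24816/18611*1/328158 = 67131/104300 - 4136/1017891423 = 68331637732613/106166075418900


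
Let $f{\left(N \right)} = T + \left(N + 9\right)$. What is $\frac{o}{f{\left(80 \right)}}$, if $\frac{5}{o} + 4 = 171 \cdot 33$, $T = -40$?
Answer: $\frac{5}{276311} \approx 1.8096 \cdot 10^{-5}$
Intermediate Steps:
$f{\left(N \right)} = -31 + N$ ($f{\left(N \right)} = -40 + \left(N + 9\right) = -40 + \left(9 + N\right) = -31 + N$)
$o = \frac{5}{5639}$ ($o = \frac{5}{-4 + 171 \cdot 33} = \frac{5}{-4 + 5643} = \frac{5}{5639} \approx 0.00088668$)
$\frac{o}{f{\left(80 \right)}} = \frac{5}{5639 \left(-31 + 80\right)} = \frac{5}{5639 \cdot 49} = \frac{5}{5639} \cdot \frac{1}{49} = \frac{5}{276311}$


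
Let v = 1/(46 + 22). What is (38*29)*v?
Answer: 551/34 ≈ 16.206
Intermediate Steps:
v = 1/68 ≈ 0.014706
(38*29)*v = (38*29)*(1/68) = 1102*(1/68) = 551/34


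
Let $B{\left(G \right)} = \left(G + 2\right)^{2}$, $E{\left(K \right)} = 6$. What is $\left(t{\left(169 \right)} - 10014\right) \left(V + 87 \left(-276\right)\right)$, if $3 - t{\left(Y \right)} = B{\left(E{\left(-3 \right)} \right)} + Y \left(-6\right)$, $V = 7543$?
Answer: $149225609$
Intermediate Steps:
$B{\left(G \right)} = \left(2 + G\right)^{2}$
$t{\left(Y \right)} = -61 + 6 Y$ ($t{\left(Y \right)} = 3 - \left(\left(2 + 6\right)^{2} + Y \left(-6\right)\right) = 3 - \left(8^{2} - 6 Y\right) = 3 - \left(64 - 6 Y\right) = 3 + \left(-64 + 6 Y\right) = -61 + 6 Y$)
$\left(t{\left(169 \right)} - 10014\right) \left(V + 87 \left(-276\right)\right) = \left(\left(-61 + 6 \cdot 169\right) - 10014\right) \left(7543 + 87 \left(-276\right)\right) = \left(\left(-61 + 1014\right) - 10014\right) \left(7543 - 24012\right) = \left(953 - 10014\right) \left(-16469\right) = \left(-9061\right) \left(-16469\right) = 149225609$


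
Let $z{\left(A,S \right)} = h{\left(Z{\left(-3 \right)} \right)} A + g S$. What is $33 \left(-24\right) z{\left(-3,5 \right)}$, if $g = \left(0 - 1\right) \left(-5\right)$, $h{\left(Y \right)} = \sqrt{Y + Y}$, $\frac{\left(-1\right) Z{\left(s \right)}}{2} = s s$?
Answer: $-19800 + 14256 i \approx -19800.0 + 14256.0 i$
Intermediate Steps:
$Z{\left(s \right)} = - 2 s^{2}$ ($Z{\left(s \right)} = - 2 s s = - 2 s^{2}$)
$h{\left(Y \right)} = \sqrt{2} \sqrt{Y}$ ($h{\left(Y \right)} = \sqrt{2 Y} = \sqrt{2} \sqrt{Y}$)
$g = 5$ ($g = \left(-1\right) \left(-5\right) = 5$)
$z{\left(A,S \right)} = 5 S + 6 i A$ ($z{\left(A,S \right)} = \sqrt{2} \sqrt{- 2 \left(-3\right)^{2}} A + 5 S = \sqrt{2} \sqrt{\left(-2\right) 9} A + 5 S = \sqrt{2} \sqrt{-18} A + 5 S = \sqrt{2} \cdot 3 i \sqrt{2} A + 5 S = 6 i A + 5 S = 5 S + 6 i A$)
$33 \left(-24\right) z{\left(-3,5 \right)} = 33 \left(-24\right) \left(5 \cdot 5 + 6 i \left(-3\right)\right) = - 792 \left(25 - 18 i\right) = -19800 + 14256 i$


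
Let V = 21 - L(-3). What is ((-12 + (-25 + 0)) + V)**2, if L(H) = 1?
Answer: 289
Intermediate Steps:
V = 20 (V = 21 - 1*1 = 21 - 1 = 20)
((-12 + (-25 + 0)) + V)**2 = ((-12 + (-25 + 0)) + 20)**2 = ((-12 - 25) + 20)**2 = (-37 + 20)**2 = (-17)**2 = 289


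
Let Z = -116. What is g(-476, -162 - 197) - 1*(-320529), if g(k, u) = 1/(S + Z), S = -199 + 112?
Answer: 65067386/203 ≈ 3.2053e+5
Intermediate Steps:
S = -87
g(k, u) = -1/203 (g(k, u) = 1/(-87 - 116) = 1/(-203) = -1/203)
g(-476, -162 - 197) - 1*(-320529) = -1/203 - 1*(-320529) = -1/203 + 320529 = 65067386/203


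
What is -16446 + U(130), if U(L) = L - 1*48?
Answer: -16364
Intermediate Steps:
U(L) = -48 + L (U(L) = L - 48 = -48 + L)
-16446 + U(130) = -16446 + (-48 + 130) = -16446 + 82 = -16364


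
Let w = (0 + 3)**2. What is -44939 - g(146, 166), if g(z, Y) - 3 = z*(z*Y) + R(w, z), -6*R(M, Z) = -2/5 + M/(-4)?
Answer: -430007813/120 ≈ -3.5834e+6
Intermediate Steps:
w = 9 (w = 3**2 = 9)
R(M, Z) = 1/15 + M/24 (R(M, Z) = -(-2/5 + M/(-4))/6 = -(-2*1/5 + M*(-1/4))/6 = -(-2/5 - M/4)/6 = 1/15 + M/24)
g(z, Y) = 413/120 + Y*z**2 (g(z, Y) = 3 + (z*(z*Y) + (1/15 + (1/24)*9)) = 3 + (z*(Y*z) + (1/15 + 3/8)) = 3 + (Y*z**2 + 53/120) = 3 + (53/120 + Y*z**2) = 413/120 + Y*z**2)
-44939 - g(146, 166) = -44939 - (413/120 + 166*146**2) = -44939 - (413/120 + 166*21316) = -44939 - (413/120 + 3538456) = -44939 - 1*424615133/120 = -44939 - 424615133/120 = -430007813/120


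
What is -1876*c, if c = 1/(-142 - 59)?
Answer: 28/3 ≈ 9.3333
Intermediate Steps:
c = -1/201 (c = 1/(-201) = -1/201 ≈ -0.0049751)
-1876*c = -1876*(-1/201) = 28/3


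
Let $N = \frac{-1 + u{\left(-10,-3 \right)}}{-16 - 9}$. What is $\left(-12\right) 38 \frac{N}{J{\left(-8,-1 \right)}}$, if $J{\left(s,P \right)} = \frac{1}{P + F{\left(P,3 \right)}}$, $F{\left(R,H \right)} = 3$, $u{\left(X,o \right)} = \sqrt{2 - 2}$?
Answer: $- \frac{912}{25} \approx -36.48$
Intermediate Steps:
$u{\left(X,o \right)} = 0$ ($u{\left(X,o \right)} = \sqrt{0} = 0$)
$J{\left(s,P \right)} = \frac{1}{3 + P}$ ($J{\left(s,P \right)} = \frac{1}{P + 3} = \frac{1}{3 + P}$)
$N = \frac{1}{25}$ ($N = \frac{-1 + 0}{-16 - 9} = - \frac{1}{-25} = \left(-1\right) \left(- \frac{1}{25}\right) = \frac{1}{25} \approx 0.04$)
$\left(-12\right) 38 \frac{N}{J{\left(-8,-1 \right)}} = \left(-12\right) 38 \frac{1}{25 \frac{1}{3 - 1}} = - 456 \frac{1}{25 \cdot \frac{1}{2}} = - 456 \frac{\frac{1}{\frac{1}{2}}}{25} = - 456 \cdot \frac{1}{25} \cdot 2 = \left(-456\right) \frac{2}{25} = - \frac{912}{25}$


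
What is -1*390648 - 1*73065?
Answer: -463713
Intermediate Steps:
-1*390648 - 1*73065 = -390648 - 73065 = -463713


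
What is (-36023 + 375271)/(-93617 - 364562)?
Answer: -339248/458179 ≈ -0.74043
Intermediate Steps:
(-36023 + 375271)/(-93617 - 364562) = 339248/(-458179) = 339248*(-1/458179) = -339248/458179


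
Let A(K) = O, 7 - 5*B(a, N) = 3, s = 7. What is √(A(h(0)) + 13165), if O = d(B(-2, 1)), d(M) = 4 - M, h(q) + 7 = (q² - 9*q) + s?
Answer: √329205/5 ≈ 114.75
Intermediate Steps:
B(a, N) = ⅘ (B(a, N) = 7/5 - ⅕*3 = 7/5 - ⅗ = ⅘)
h(q) = q² - 9*q (h(q) = -7 + ((q² - 9*q) + 7) = -7 + (7 + q² - 9*q) = q² - 9*q)
O = 16/5 (O = 4 - 1*⅘ = 4 - ⅘ = 16/5 ≈ 3.2000)
A(K) = 16/5
√(A(h(0)) + 13165) = √(16/5 + 13165) = √(65841/5) = √329205/5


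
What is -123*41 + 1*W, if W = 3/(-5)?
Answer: -25218/5 ≈ -5043.6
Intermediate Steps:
W = -⅗ (W = 3*(-⅕) = -⅗ ≈ -0.60000)
-123*41 + 1*W = -123*41 + 1*(-⅗) = -5043 - ⅗ = -25218/5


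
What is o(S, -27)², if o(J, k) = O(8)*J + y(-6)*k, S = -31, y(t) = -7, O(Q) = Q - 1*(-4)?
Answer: 33489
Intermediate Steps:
O(Q) = 4 + Q (O(Q) = Q + 4 = 4 + Q)
o(J, k) = -7*k + 12*J (o(J, k) = (4 + 8)*J - 7*k = 12*J - 7*k = -7*k + 12*J)
o(S, -27)² = (-7*(-27) + 12*(-31))² = (189 - 372)² = (-183)² = 33489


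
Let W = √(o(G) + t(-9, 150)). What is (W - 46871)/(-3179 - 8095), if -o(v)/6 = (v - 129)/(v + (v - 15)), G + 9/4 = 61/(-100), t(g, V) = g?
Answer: 46871/11274 - I*√12660438/5839932 ≈ 4.1574 - 0.00060928*I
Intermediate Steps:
G = -143/50 (G = -9/4 + 61/(-100) = -9/4 + 61*(-1/100) = -9/4 - 61/100 = -143/50 ≈ -2.8600)
o(v) = -6*(-129 + v)/(-15 + 2*v) (o(v) = -6*(v - 129)/(v + (v - 15)) = -6*(-129 + v)/(v + (-15 + v)) = -6*(-129 + v)/(-15 + 2*v))
W = I*√12660438/518 (W = √(6*(129 - 1*(-143/50))/(-15 + 2*(-143/50)) - 9) = √(6*(129 + 143/50)/(-15 - 143/25) - 9) = √(6*(6593/50)/(-518/25) - 9) = √(6*(-25/518)*(6593/50) - 9) = √(-19779/518 - 9) = √(-24441/518) = I*√12660438/518 ≈ 6.869*I)
(W - 46871)/(-3179 - 8095) = (I*√12660438/518 - 46871)/(-3179 - 8095) = (-46871 + I*√12660438/518)/(-11274) = (-46871 + I*√12660438/518)*(-1/11274) = 46871/11274 - I*√12660438/5839932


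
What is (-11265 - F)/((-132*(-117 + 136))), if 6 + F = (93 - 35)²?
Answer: 14623/2508 ≈ 5.8305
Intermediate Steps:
F = 3358 (F = -6 + (93 - 35)² = -6 + 58² = -6 + 3364 = 3358)
(-11265 - F)/((-132*(-117 + 136))) = (-11265 - 1*3358)/((-132*(-117 + 136))) = (-11265 - 3358)/((-132*19)) = -14623/(-2508) = -14623*(-1/2508) = 14623/2508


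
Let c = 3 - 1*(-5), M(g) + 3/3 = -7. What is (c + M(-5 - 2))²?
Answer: 0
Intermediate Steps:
M(g) = -8 (M(g) = -1 - 7 = -8)
c = 8 (c = 3 + 5 = 8)
(c + M(-5 - 2))² = (8 - 8)² = 0² = 0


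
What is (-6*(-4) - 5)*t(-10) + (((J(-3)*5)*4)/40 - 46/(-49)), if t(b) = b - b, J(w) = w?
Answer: -55/98 ≈ -0.56122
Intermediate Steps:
t(b) = 0
(-6*(-4) - 5)*t(-10) + (((J(-3)*5)*4)/40 - 46/(-49)) = (-6*(-4) - 5)*0 + ((-3*5*4)/40 - 46/(-49)) = (24 - 5)*0 + (-15*4*(1/40) - 46*(-1/49)) = 19*0 + (-60*1/40 + 46/49) = 0 + (-3/2 + 46/49) = 0 - 55/98 = -55/98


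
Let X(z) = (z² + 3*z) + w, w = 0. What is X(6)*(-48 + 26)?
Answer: -1188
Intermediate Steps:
X(z) = z² + 3*z (X(z) = (z² + 3*z) + 0 = z² + 3*z)
X(6)*(-48 + 26) = (6*(3 + 6))*(-48 + 26) = (6*9)*(-22) = 54*(-22) = -1188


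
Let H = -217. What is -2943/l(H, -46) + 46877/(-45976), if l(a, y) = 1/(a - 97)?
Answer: 42486466675/45976 ≈ 9.2410e+5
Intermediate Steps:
l(a, y) = 1/(-97 + a)
-2943/l(H, -46) + 46877/(-45976) = -2943/(1/(-97 - 217)) + 46877/(-45976) = -2943/(1/(-314)) + 46877*(-1/45976) = -2943/(-1/314) - 46877/45976 = -2943*(-314) - 46877/45976 = 924102 - 46877/45976 = 42486466675/45976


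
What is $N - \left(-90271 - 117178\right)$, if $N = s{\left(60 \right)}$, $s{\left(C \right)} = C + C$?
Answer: $207569$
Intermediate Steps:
$s{\left(C \right)} = 2 C$
$N = 120$ ($N = 2 \cdot 60 = 120$)
$N - \left(-90271 - 117178\right) = 120 - \left(-90271 - 117178\right) = 120 - -207449 = 120 + 207449 = 207569$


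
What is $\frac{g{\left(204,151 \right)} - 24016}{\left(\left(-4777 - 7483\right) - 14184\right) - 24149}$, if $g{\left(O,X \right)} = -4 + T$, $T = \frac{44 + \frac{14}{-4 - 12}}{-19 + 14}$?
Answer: $\frac{192229}{404744} \approx 0.47494$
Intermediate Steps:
$T = - \frac{69}{8}$ ($T = \frac{44 + \frac{14}{-16}}{-5} = \left(44 + 14 \left(- \frac{1}{16}\right)\right) \left(- \frac{1}{5}\right) = \left(44 - \frac{7}{8}\right) \left(- \frac{1}{5}\right) = \frac{345}{8} \left(- \frac{1}{5}\right) = - \frac{69}{8} \approx -8.625$)
$g{\left(O,X \right)} = - \frac{101}{8}$ ($g{\left(O,X \right)} = -4 - \frac{69}{8} = - \frac{101}{8}$)
$\frac{g{\left(204,151 \right)} - 24016}{\left(\left(-4777 - 7483\right) - 14184\right) - 24149} = \frac{- \frac{101}{8} - 24016}{\left(\left(-4777 - 7483\right) - 14184\right) - 24149} = - \frac{192229}{8 \left(\left(-12260 - 14184\right) - 24149\right)} = - \frac{192229}{8 \left(-26444 - 24149\right)} = - \frac{192229}{8 \left(-50593\right)} = \left(- \frac{192229}{8}\right) \left(- \frac{1}{50593}\right) = \frac{192229}{404744}$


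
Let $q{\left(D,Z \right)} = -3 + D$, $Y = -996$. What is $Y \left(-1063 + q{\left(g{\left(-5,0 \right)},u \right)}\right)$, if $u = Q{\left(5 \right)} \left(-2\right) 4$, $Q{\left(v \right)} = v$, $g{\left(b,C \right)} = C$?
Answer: $1061736$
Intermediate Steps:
$u = -40$ ($u = 5 \left(-2\right) 4 = \left(-10\right) 4 = -40$)
$Y \left(-1063 + q{\left(g{\left(-5,0 \right)},u \right)}\right) = - 996 \left(-1063 + \left(-3 + 0\right)\right) = - 996 \left(-1063 - 3\right) = \left(-996\right) \left(-1066\right) = 1061736$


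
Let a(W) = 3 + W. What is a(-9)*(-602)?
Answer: 3612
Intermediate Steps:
a(-9)*(-602) = (3 - 9)*(-602) = -6*(-602) = 3612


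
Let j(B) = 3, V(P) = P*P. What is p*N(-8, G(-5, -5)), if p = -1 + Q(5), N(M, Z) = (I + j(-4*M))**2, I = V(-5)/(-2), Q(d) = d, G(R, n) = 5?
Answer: 361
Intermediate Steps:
V(P) = P**2
I = -25/2 (I = (-5)**2/(-2) = 25*(-1/2) = -25/2 ≈ -12.500)
N(M, Z) = 361/4 (N(M, Z) = (-25/2 + 3)**2 = (-19/2)**2 = 361/4)
p = 4 (p = -1 + 5 = 4)
p*N(-8, G(-5, -5)) = 4*(361/4) = 361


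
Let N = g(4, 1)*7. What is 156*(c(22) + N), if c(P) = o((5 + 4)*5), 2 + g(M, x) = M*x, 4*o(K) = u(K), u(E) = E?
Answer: 3939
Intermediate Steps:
o(K) = K/4
g(M, x) = -2 + M*x
c(P) = 45/4 (c(P) = ((5 + 4)*5)/4 = (9*5)/4 = (1/4)*45 = 45/4)
N = 14 (N = (-2 + 4*1)*7 = (-2 + 4)*7 = 2*7 = 14)
156*(c(22) + N) = 156*(45/4 + 14) = 156*(101/4) = 3939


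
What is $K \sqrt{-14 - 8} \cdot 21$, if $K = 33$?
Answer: $693 i \sqrt{22} \approx 3250.5 i$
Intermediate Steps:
$K \sqrt{-14 - 8} \cdot 21 = 33 \sqrt{-14 - 8} \cdot 21 = 33 \sqrt{-22} \cdot 21 = 33 i \sqrt{22} \cdot 21 = 693 i \sqrt{22}$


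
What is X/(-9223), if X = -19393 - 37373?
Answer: 56766/9223 ≈ 6.1548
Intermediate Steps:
X = -56766
X/(-9223) = -56766/(-9223) = -56766*(-1/9223) = 56766/9223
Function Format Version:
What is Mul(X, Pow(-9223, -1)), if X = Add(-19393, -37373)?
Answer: Rational(56766, 9223) ≈ 6.1548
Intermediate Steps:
X = -56766
Mul(X, Pow(-9223, -1)) = Mul(-56766, Pow(-9223, -1)) = Mul(-56766, Rational(-1, 9223)) = Rational(56766, 9223)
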